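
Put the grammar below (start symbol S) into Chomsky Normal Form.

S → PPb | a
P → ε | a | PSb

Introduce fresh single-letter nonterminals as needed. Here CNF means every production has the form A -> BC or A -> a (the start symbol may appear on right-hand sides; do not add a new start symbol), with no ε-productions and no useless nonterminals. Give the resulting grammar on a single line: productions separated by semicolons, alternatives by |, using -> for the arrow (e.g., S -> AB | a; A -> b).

Nullable: {P}; after ε-elimination: S -> a | b | Pb | PPb; P -> a | Sb | PSb.
No unit productions to eliminate.
TERM: introduce A -> b and substitute in every rule of length ≥2.
BIN: P -> PSA becomes P -> PB, B -> SA; S -> PPA becomes S -> PC, C -> PA.

S -> a | b | PA | PC; A -> b; B -> SA; C -> PA; P -> a | PB | SA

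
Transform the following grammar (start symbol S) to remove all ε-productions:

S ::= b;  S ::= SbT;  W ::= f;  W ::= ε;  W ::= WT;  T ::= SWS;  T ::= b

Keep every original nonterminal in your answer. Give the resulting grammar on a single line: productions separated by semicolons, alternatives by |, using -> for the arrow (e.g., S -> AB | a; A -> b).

Nullable set: {W}.
T -> SWS: W nullable, giving SS | SWS.
Drop W -> ε.
W -> WT: W nullable, giving T | WT.
Unchanged (no nullable symbols): S -> SbT; S -> b; T -> b; W -> f.

S -> b | SbT; T -> b | SS | SWS; W -> T | f | WT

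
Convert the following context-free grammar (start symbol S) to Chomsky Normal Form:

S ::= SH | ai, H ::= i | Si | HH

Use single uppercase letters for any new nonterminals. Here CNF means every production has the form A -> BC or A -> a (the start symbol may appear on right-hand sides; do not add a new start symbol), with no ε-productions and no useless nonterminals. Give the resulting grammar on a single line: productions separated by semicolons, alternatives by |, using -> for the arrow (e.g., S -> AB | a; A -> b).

S -> BA | SH; A -> i; B -> a; H -> i | HH | SA

No ε-productions.
No unit productions to eliminate.
TERM: introduce B -> a, A -> i and substitute in every rule of length ≥2.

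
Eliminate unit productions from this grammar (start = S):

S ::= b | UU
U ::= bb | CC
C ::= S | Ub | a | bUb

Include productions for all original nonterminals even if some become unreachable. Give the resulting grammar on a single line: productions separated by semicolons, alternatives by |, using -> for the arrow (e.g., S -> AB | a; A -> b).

Unit productions: C->S.
Unit pairs (A ⇒* B via units): (C,S).
S: inherits non-unit rules of {S} → UU | b.
C: inherits non-unit rules of {C, S} → UU | Ub | a | b | bUb.
U: inherits non-unit rules of {U} → CC | bb.

S -> b | UU; C -> a | b | UU | Ub | bUb; U -> CC | bb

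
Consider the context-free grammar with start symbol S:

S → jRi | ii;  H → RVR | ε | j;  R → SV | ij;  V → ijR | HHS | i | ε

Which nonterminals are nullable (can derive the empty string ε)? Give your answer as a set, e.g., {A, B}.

Directly nullable (have an ε-rule): {H, V}.
Not nullable: R, S — each has a terminal in every rule's right-hand side or depends on a non-nullable symbol.

{H, V}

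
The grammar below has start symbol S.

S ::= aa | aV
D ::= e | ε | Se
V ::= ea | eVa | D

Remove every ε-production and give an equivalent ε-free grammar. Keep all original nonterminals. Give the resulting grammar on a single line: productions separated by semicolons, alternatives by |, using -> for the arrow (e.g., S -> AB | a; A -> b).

S -> a | aV | aa; D -> e | Se; V -> D | ea | eVa

Nullable set: {D, V}.
S -> aV: V nullable, giving a | aV.
Drop D -> ε.
V -> D: D nullable, giving D.
V -> eVa: V nullable, giving eVa | ea.
Unchanged (no nullable symbols): S -> aa; D -> Se; D -> e; V -> ea.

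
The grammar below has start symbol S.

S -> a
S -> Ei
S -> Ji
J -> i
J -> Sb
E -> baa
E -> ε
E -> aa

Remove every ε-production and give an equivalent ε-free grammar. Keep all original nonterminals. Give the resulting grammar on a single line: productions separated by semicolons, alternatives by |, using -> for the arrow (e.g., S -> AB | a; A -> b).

S -> a | i | Ei | Ji; E -> aa | baa; J -> i | Sb

Nullable set: {E}.
S -> Ei: E nullable, giving Ei | i.
Drop E -> ε.
Unchanged (no nullable symbols): S -> Ji; S -> a; E -> aa; E -> baa; J -> Sb; J -> i.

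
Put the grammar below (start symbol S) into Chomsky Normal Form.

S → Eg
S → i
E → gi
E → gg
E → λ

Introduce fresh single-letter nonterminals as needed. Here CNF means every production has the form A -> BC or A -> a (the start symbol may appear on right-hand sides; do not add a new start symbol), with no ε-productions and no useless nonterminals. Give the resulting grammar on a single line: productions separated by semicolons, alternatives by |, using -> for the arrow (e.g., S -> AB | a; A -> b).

S -> g | i | EA; A -> g; B -> i; E -> AA | AB

Nullable: {E}; after ε-elimination: S -> g | i | Eg; E -> gg | gi.
No unit productions to eliminate.
TERM: introduce A -> g, B -> i and substitute in every rule of length ≥2.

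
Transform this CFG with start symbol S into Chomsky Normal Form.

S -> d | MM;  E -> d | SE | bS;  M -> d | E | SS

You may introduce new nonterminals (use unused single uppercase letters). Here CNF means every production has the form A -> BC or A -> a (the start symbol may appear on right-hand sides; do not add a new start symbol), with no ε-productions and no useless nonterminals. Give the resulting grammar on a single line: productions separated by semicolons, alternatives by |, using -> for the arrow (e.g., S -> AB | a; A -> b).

S -> d | MM; A -> b; E -> d | AS | SE; M -> d | AS | SE | SS

No ε-productions.
After unit-elimination: S -> d | MM; E -> d | SE | bS; M -> d | SE | SS | bS.
TERM: introduce A -> b and substitute in every rule of length ≥2.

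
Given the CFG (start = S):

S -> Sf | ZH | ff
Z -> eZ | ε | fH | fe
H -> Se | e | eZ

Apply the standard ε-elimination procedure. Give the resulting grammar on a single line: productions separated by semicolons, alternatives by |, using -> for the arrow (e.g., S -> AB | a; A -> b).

S -> H | Sf | ZH | ff; H -> e | Se | eZ; Z -> e | eZ | fH | fe

Nullable set: {Z}.
S -> ZH: Z nullable, giving H | ZH.
H -> eZ: Z nullable, giving e | eZ.
Drop Z -> ε.
Z -> eZ: Z nullable, giving e | eZ.
Unchanged (no nullable symbols): S -> Sf; S -> ff; H -> Se; H -> e; Z -> fH; Z -> fe.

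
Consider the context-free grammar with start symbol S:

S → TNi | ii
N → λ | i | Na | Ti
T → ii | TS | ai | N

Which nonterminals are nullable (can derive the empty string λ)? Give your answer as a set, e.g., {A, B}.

Directly nullable (have an ε-rule): {N}.
T is nullable via T -> N (every symbol on the right is already known nullable).
Not nullable: S — each has a terminal in every rule's right-hand side or depends on a non-nullable symbol.

{N, T}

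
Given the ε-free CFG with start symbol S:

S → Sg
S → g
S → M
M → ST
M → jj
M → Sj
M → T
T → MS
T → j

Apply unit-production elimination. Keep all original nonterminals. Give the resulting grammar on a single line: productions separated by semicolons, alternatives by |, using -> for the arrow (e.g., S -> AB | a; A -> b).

S -> g | j | MS | ST | Sg | Sj | jj; M -> j | MS | ST | Sj | jj; T -> j | MS

Unit productions: M->T, S->M.
Unit pairs (A ⇒* B via units): (M,T), (S,M), (S,T).
S: inherits non-unit rules of {M, S, T} → MS | ST | Sg | Sj | g | j | jj.
M: inherits non-unit rules of {M, T} → MS | ST | Sj | j | jj.
T: inherits non-unit rules of {T} → MS | j.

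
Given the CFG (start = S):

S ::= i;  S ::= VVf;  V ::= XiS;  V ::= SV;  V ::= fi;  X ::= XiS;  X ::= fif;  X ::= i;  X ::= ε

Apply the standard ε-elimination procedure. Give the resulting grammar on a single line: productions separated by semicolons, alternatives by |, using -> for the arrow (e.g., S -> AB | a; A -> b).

Nullable set: {X}.
V -> XiS: X nullable, giving XiS | iS.
Drop X -> ε.
X -> XiS: X nullable, giving XiS | iS.
Unchanged (no nullable symbols): S -> VVf; S -> i; V -> SV; V -> fi; X -> fif; X -> i.

S -> i | VVf; V -> SV | fi | iS | XiS; X -> i | iS | XiS | fif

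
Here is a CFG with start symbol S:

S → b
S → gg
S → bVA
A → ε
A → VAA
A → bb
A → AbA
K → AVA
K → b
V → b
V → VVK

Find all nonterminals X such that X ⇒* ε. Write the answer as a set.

{A}

Directly nullable (have an ε-rule): {A}.
Not nullable: K, S, V — each has a terminal in every rule's right-hand side or depends on a non-nullable symbol.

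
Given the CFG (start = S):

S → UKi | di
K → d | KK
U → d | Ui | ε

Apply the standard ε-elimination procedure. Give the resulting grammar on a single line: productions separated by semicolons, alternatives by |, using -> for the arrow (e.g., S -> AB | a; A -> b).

Nullable set: {U}.
S -> UKi: U nullable, giving Ki | UKi.
Drop U -> ε.
U -> Ui: U nullable, giving Ui | i.
Unchanged (no nullable symbols): S -> di; K -> KK; K -> d; U -> d.

S -> Ki | di | UKi; K -> d | KK; U -> d | i | Ui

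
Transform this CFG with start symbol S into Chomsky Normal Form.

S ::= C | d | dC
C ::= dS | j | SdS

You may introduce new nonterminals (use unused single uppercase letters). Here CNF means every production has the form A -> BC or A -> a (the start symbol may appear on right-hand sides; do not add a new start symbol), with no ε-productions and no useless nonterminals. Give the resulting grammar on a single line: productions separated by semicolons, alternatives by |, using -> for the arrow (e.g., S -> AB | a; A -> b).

S -> d | j | AC | AS | SD; A -> d; B -> AS; C -> j | AS | SB; D -> AS

No ε-productions.
After unit-elimination: S -> d | j | dC | dS | SdS; C -> j | dS | SdS.
TERM: introduce A -> d and substitute in every rule of length ≥2.
BIN: C -> SAS becomes C -> SB, B -> AS; S -> SAS becomes S -> SD, D -> AS.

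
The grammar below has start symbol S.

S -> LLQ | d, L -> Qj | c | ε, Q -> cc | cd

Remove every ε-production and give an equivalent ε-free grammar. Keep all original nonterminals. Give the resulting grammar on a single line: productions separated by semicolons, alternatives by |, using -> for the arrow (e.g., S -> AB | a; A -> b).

S -> Q | d | LQ | LLQ; L -> c | Qj; Q -> cc | cd

Nullable set: {L}.
S -> LLQ: L, L nullable, giving LLQ | LQ | Q.
Drop L -> ε.
Unchanged (no nullable symbols): S -> d; L -> Qj; L -> c; Q -> cc; Q -> cd.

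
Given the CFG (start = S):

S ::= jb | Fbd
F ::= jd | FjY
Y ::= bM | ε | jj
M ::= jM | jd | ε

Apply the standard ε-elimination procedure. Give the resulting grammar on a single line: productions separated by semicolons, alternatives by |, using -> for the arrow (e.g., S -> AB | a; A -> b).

Nullable set: {M, Y}.
F -> FjY: Y nullable, giving Fj | FjY.
Drop M -> ε.
M -> jM: M nullable, giving j | jM.
Drop Y -> ε.
Y -> bM: M nullable, giving b | bM.
Unchanged (no nullable symbols): S -> Fbd; S -> jb; F -> jd; M -> jd; Y -> jj.

S -> jb | Fbd; F -> Fj | jd | FjY; M -> j | jM | jd; Y -> b | bM | jj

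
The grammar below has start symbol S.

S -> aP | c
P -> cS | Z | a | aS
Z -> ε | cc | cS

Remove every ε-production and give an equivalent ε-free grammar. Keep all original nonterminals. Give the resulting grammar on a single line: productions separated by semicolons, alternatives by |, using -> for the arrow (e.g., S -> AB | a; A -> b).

S -> a | c | aP; P -> Z | a | aS | cS; Z -> cS | cc

Nullable set: {P, Z}.
S -> aP: P nullable, giving a | aP.
P -> Z: Z nullable, giving Z.
Drop Z -> ε.
Unchanged (no nullable symbols): S -> c; P -> a; P -> aS; P -> cS; Z -> cS; Z -> cc.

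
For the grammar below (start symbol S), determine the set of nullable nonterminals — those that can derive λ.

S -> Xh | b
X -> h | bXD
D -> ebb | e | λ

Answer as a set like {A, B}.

Directly nullable (have an ε-rule): {D}.
Not nullable: S, X — each has a terminal in every rule's right-hand side or depends on a non-nullable symbol.

{D}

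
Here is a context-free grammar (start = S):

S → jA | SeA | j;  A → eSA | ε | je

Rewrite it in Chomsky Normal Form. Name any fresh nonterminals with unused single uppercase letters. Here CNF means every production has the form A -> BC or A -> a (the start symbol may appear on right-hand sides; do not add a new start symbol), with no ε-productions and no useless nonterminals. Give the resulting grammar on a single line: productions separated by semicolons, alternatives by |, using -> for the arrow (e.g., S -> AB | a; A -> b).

Nullable: {A}; after ε-elimination: S -> j | Se | jA | SeA; A -> eS | je | eSA.
No unit productions to eliminate.
TERM: introduce B -> e, C -> j and substitute in every rule of length ≥2.
BIN: A -> BSA becomes A -> BD, D -> SA; S -> SBA becomes S -> SE, E -> BA.

S -> j | CA | SB | SE; A -> BD | BS | CB; B -> e; C -> j; D -> SA; E -> BA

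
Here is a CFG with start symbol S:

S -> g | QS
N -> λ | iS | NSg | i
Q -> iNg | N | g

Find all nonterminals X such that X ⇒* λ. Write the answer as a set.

{N, Q}

Directly nullable (have an ε-rule): {N}.
Q is nullable via Q -> N (every symbol on the right is already known nullable).
Not nullable: S — each has a terminal in every rule's right-hand side or depends on a non-nullable symbol.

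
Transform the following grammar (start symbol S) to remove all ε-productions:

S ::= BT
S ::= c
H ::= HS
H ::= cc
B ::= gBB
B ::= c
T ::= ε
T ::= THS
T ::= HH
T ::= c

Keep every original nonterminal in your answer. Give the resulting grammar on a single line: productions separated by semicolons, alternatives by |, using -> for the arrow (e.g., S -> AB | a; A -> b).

S -> B | c | BT; B -> c | gBB; H -> HS | cc; T -> c | HH | HS | THS

Nullable set: {T}.
S -> BT: T nullable, giving B | BT.
Drop T -> ε.
T -> THS: T nullable, giving HS | THS.
Unchanged (no nullable symbols): S -> c; B -> c; B -> gBB; H -> HS; H -> cc; T -> HH; T -> c.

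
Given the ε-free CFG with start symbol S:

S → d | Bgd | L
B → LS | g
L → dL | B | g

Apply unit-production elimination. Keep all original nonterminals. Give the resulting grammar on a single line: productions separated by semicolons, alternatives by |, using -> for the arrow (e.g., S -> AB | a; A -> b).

S -> d | g | LS | dL | Bgd; B -> g | LS; L -> g | LS | dL

Unit productions: L->B, S->L.
Unit pairs (A ⇒* B via units): (L,B), (S,B), (S,L).
S: inherits non-unit rules of {B, L, S} → Bgd | LS | d | dL | g.
B: inherits non-unit rules of {B} → LS | g.
L: inherits non-unit rules of {B, L} → LS | dL | g.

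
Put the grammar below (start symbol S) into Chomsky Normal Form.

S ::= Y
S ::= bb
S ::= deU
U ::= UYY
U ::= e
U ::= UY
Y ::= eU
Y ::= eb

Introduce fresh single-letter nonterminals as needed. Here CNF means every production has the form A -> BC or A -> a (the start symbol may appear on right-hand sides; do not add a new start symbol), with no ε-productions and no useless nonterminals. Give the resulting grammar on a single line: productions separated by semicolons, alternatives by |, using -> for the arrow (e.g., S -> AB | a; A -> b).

S -> AA | BD | CA | CU; A -> b; B -> d; C -> e; D -> CU; E -> YY; U -> e | UE | UY; Y -> CA | CU

No ε-productions.
After unit-elimination: S -> bb | eU | eb | deU; U -> e | UY | UYY; Y -> eU | eb.
TERM: introduce A -> b, B -> d, C -> e and substitute in every rule of length ≥2.
BIN: S -> BCU becomes S -> BD, D -> CU; U -> UYY becomes U -> UE, E -> YY.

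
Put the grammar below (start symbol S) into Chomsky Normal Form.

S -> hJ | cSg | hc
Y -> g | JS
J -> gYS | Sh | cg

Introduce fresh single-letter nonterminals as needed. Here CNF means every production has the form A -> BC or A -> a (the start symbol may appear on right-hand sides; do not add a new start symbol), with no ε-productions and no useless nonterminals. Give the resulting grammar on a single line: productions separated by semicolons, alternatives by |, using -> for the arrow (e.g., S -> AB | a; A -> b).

S -> AB | AJ | BE; A -> h; B -> c; C -> g; D -> YS; E -> SC; J -> BC | CD | SA; Y -> g | JS

No ε-productions.
No unit productions to eliminate.
TERM: introduce B -> c, C -> g, A -> h and substitute in every rule of length ≥2.
BIN: J -> CYS becomes J -> CD, D -> YS; S -> BSC becomes S -> BE, E -> SC.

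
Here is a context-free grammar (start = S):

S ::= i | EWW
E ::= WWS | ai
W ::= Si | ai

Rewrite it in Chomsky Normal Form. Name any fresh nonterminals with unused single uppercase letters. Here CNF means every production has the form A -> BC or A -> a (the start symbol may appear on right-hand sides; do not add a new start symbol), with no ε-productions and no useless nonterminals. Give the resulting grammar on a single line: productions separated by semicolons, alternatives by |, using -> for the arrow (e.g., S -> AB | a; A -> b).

S -> i | ED; A -> a; B -> i; C -> WS; D -> WW; E -> AB | WC; W -> AB | SB

No ε-productions.
No unit productions to eliminate.
TERM: introduce A -> a, B -> i and substitute in every rule of length ≥2.
BIN: E -> WWS becomes E -> WC, C -> WS; S -> EWW becomes S -> ED, D -> WW.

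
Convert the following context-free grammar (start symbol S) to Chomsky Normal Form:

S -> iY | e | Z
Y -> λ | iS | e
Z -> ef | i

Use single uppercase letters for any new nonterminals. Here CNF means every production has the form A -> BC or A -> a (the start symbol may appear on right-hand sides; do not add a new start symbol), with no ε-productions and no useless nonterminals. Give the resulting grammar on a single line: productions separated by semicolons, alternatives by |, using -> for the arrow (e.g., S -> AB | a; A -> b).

Nullable: {Y}; after ε-elimination: S -> Z | e | i | iY; Y -> e | iS; Z -> i | ef.
After unit-elimination: S -> e | i | ef | iY; Y -> e | iS; Z -> i | ef.
TERM: introduce A -> e, B -> f, C -> i and substitute in every rule of length ≥2.
Drop unreachable/unproductive: Z.

S -> e | i | AB | CY; A -> e; B -> f; C -> i; Y -> e | CS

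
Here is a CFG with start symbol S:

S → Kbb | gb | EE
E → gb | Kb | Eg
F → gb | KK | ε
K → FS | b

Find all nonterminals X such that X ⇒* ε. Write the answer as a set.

{F}

Directly nullable (have an ε-rule): {F}.
Not nullable: E, K, S — each has a terminal in every rule's right-hand side or depends on a non-nullable symbol.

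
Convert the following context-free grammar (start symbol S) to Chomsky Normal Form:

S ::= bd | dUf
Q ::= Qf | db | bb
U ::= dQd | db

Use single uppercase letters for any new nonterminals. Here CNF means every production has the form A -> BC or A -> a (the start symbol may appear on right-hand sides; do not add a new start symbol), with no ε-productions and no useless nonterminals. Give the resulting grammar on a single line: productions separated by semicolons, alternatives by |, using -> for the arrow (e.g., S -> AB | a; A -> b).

S -> BC | CD; A -> f; B -> b; C -> d; D -> UA; E -> QC; Q -> BB | CB | QA; U -> CB | CE

No ε-productions.
No unit productions to eliminate.
TERM: introduce B -> b, C -> d, A -> f and substitute in every rule of length ≥2.
BIN: S -> CUA becomes S -> CD, D -> UA; U -> CQC becomes U -> CE, E -> QC.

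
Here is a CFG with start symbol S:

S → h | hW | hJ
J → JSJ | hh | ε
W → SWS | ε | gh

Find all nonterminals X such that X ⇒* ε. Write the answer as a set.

Directly nullable (have an ε-rule): {J, W}.
Not nullable: S — each has a terminal in every rule's right-hand side or depends on a non-nullable symbol.

{J, W}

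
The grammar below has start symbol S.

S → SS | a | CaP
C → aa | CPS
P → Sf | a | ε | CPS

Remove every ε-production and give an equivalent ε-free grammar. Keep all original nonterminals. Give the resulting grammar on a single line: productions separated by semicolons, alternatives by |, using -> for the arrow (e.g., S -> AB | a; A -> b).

Nullable set: {P}.
S -> CaP: P nullable, giving Ca | CaP.
C -> CPS: P nullable, giving CPS | CS.
Drop P -> ε.
P -> CPS: P nullable, giving CPS | CS.
Unchanged (no nullable symbols): S -> SS; S -> a; C -> aa; P -> Sf; P -> a.

S -> a | Ca | SS | CaP; C -> CS | aa | CPS; P -> a | CS | Sf | CPS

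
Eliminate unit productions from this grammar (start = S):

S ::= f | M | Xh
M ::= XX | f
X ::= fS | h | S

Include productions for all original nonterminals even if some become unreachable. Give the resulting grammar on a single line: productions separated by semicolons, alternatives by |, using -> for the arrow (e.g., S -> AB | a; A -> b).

S -> f | XX | Xh; M -> f | XX; X -> f | h | XX | Xh | fS

Unit productions: S->M, X->S.
Unit pairs (A ⇒* B via units): (S,M), (X,M), (X,S).
S: inherits non-unit rules of {M, S} → XX | Xh | f.
M: inherits non-unit rules of {M} → XX | f.
X: inherits non-unit rules of {M, S, X} → XX | Xh | f | fS | h.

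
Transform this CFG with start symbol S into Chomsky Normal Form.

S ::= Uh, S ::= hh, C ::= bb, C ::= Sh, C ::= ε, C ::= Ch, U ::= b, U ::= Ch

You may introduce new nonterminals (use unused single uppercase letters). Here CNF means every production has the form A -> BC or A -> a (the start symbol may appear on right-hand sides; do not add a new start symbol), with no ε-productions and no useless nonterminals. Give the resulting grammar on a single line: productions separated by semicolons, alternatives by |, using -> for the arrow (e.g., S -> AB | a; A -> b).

S -> AA | UA; A -> h; B -> b; C -> h | BB | CA | SA; U -> b | h | CA

Nullable: {C}; after ε-elimination: S -> Uh | hh; C -> h | Ch | Sh | bb; U -> b | h | Ch.
No unit productions to eliminate.
TERM: introduce B -> b, A -> h and substitute in every rule of length ≥2.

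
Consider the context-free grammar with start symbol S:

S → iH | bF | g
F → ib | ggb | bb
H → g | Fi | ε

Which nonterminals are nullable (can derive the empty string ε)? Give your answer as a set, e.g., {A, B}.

Directly nullable (have an ε-rule): {H}.
Not nullable: F, S — each has a terminal in every rule's right-hand side or depends on a non-nullable symbol.

{H}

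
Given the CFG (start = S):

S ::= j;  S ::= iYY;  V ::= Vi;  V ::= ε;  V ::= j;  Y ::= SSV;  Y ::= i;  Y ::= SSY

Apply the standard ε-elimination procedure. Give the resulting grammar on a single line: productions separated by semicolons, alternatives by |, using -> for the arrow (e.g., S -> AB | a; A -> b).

S -> j | iYY; V -> i | j | Vi; Y -> i | SS | SSV | SSY

Nullable set: {V}.
Drop V -> ε.
V -> Vi: V nullable, giving Vi | i.
Y -> SSV: V nullable, giving SS | SSV.
Unchanged (no nullable symbols): S -> iYY; S -> j; V -> j; Y -> SSY; Y -> i.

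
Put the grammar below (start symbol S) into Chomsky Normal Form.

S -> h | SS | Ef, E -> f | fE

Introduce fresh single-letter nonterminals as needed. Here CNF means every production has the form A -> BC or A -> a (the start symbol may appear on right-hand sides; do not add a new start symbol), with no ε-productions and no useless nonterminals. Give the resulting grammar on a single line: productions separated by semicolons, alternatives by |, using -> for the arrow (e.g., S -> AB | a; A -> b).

S -> h | EA | SS; A -> f; E -> f | AE

No ε-productions.
No unit productions to eliminate.
TERM: introduce A -> f and substitute in every rule of length ≥2.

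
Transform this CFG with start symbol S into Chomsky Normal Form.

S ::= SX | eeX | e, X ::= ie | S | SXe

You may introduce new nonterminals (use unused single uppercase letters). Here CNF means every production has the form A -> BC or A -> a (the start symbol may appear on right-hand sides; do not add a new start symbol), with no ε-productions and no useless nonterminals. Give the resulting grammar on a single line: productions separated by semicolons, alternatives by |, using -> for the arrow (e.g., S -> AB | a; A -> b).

No ε-productions.
After unit-elimination: S -> e | SX | eeX; X -> e | SX | ie | SXe | eeX.
TERM: introduce A -> e, B -> i and substitute in every rule of length ≥2.
BIN: S -> AAX becomes S -> AC, C -> AX; X -> AAX becomes X -> AD, D -> AX; X -> SXA becomes X -> SE, E -> XA.

S -> e | AC | SX; A -> e; B -> i; C -> AX; D -> AX; E -> XA; X -> e | AD | BA | SE | SX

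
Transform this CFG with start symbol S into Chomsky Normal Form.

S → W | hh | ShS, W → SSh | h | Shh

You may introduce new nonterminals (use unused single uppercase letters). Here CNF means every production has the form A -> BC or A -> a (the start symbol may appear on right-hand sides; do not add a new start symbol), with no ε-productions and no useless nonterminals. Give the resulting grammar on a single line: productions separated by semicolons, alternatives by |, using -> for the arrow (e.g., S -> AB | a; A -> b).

S -> h | AA | SB | SC | SD; A -> h; B -> AA; C -> AS; D -> SA

No ε-productions.
After unit-elimination: S -> h | hh | SSh | ShS | Shh; W -> h | SSh | Shh.
TERM: introduce A -> h and substitute in every rule of length ≥2.
BIN: S -> SAA becomes S -> SB, B -> AA; S -> SAS becomes S -> SC, C -> AS; S -> SSA becomes S -> SD, D -> SA; W -> SAA becomes W -> SE, E -> AA; W -> SSA becomes W -> SF, F -> SA.
Drop unreachable/unproductive: W.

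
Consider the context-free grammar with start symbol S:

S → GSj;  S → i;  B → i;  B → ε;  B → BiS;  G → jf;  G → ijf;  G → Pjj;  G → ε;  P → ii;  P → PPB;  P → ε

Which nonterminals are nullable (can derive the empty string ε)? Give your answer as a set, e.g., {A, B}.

Directly nullable (have an ε-rule): {B, G, P}.
Not nullable: S — each has a terminal in every rule's right-hand side or depends on a non-nullable symbol.

{B, G, P}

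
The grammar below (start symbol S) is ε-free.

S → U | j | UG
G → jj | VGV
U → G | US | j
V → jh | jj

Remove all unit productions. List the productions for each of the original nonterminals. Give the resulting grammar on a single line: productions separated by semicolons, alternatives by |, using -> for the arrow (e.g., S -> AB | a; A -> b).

Unit productions: S->U, U->G.
Unit pairs (A ⇒* B via units): (S,G), (S,U), (U,G).
S: inherits non-unit rules of {G, S, U} → UG | US | VGV | j | jj.
G: inherits non-unit rules of {G} → VGV | jj.
U: inherits non-unit rules of {G, U} → US | VGV | j | jj.
V: inherits non-unit rules of {V} → jh | jj.

S -> j | UG | US | jj | VGV; G -> jj | VGV; U -> j | US | jj | VGV; V -> jh | jj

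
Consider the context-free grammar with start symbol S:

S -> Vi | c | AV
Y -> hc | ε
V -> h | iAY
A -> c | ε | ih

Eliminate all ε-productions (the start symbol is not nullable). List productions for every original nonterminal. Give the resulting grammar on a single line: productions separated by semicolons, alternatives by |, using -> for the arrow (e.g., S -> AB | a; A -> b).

S -> V | c | AV | Vi; A -> c | ih; V -> h | i | iA | iY | iAY; Y -> hc

Nullable set: {A, Y}.
S -> AV: A nullable, giving AV | V.
Drop A -> ε.
V -> iAY: A, Y nullable, giving i | iA | iAY | iY.
Drop Y -> ε.
Unchanged (no nullable symbols): S -> Vi; S -> c; A -> c; A -> ih; V -> h; Y -> hc.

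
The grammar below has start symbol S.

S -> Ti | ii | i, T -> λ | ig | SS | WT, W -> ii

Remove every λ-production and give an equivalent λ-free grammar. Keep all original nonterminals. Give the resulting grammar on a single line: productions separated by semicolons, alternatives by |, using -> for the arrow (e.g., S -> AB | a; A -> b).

Nullable set: {T}.
S -> Ti: T nullable, giving Ti | i.
Drop T -> λ.
T -> WT: T nullable, giving W | WT.
Unchanged (no nullable symbols): S -> i; S -> ii; T -> SS; T -> ig; W -> ii.

S -> i | Ti | ii; T -> W | SS | WT | ig; W -> ii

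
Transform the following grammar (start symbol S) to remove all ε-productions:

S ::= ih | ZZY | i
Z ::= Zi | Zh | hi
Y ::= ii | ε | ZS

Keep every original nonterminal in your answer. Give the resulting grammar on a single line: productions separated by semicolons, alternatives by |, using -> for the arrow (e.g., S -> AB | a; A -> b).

S -> i | ZZ | ih | ZZY; Y -> ZS | ii; Z -> Zh | Zi | hi

Nullable set: {Y}.
S -> ZZY: Y nullable, giving ZZ | ZZY.
Drop Y -> ε.
Unchanged (no nullable symbols): S -> i; S -> ih; Y -> ZS; Y -> ii; Z -> Zh; Z -> Zi; Z -> hi.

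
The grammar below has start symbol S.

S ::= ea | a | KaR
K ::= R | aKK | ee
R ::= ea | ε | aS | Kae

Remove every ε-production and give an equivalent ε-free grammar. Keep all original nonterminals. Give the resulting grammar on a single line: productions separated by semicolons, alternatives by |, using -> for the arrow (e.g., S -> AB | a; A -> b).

S -> a | Ka | aR | ea | KaR; K -> R | a | aK | ee | aKK; R -> aS | ae | ea | Kae

Nullable set: {K, R}.
S -> KaR: K, R nullable, giving Ka | KaR | a | aR.
K -> R: R nullable, giving R.
K -> aKK: K, K nullable, giving a | aK | aKK.
Drop R -> ε.
R -> Kae: K nullable, giving Kae | ae.
Unchanged (no nullable symbols): S -> a; S -> ea; K -> ee; R -> aS; R -> ea.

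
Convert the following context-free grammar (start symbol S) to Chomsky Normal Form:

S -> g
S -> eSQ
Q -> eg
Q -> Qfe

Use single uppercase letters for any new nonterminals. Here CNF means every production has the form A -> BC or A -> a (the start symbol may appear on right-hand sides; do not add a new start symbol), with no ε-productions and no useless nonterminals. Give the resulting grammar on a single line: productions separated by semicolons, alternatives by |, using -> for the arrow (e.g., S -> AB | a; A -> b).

No ε-productions.
No unit productions to eliminate.
TERM: introduce B -> e, A -> f, C -> g and substitute in every rule of length ≥2.
BIN: Q -> QAB becomes Q -> QD, D -> AB; S -> BSQ becomes S -> BE, E -> SQ.

S -> g | BE; A -> f; B -> e; C -> g; D -> AB; E -> SQ; Q -> BC | QD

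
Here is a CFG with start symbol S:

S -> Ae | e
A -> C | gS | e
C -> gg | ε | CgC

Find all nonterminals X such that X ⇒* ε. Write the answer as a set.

Directly nullable (have an ε-rule): {C}.
A is nullable via A -> C (every symbol on the right is already known nullable).
Not nullable: S — each has a terminal in every rule's right-hand side or depends on a non-nullable symbol.

{A, C}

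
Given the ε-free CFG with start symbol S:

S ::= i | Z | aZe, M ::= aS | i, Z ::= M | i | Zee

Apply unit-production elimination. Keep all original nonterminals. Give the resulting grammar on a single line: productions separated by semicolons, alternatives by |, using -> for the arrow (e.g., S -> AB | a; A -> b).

Unit productions: S->Z, Z->M.
Unit pairs (A ⇒* B via units): (S,M), (S,Z), (Z,M).
S: inherits non-unit rules of {M, S, Z} → Zee | aS | aZe | i.
M: inherits non-unit rules of {M} → aS | i.
Z: inherits non-unit rules of {M, Z} → Zee | aS | i.

S -> i | aS | Zee | aZe; M -> i | aS; Z -> i | aS | Zee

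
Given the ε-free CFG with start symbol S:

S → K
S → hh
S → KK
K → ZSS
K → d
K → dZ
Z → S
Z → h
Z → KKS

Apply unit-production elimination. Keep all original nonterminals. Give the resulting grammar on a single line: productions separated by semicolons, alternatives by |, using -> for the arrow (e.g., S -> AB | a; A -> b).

S -> d | KK | dZ | hh | ZSS; K -> d | dZ | ZSS; Z -> d | h | KK | dZ | hh | KKS | ZSS

Unit productions: S->K, Z->S.
Unit pairs (A ⇒* B via units): (S,K), (Z,K), (Z,S).
S: inherits non-unit rules of {K, S} → KK | ZSS | d | dZ | hh.
K: inherits non-unit rules of {K} → ZSS | d | dZ.
Z: inherits non-unit rules of {K, S, Z} → KK | KKS | ZSS | d | dZ | h | hh.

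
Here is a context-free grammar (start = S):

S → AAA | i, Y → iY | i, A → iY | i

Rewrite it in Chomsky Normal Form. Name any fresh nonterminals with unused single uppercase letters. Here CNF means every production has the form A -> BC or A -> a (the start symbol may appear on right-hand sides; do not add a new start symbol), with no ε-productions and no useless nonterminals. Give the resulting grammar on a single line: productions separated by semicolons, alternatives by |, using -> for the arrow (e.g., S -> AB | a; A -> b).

No ε-productions.
No unit productions to eliminate.
TERM: introduce B -> i and substitute in every rule of length ≥2.
BIN: S -> AAA becomes S -> AC, C -> AA.

S -> i | AC; A -> i | BY; B -> i; C -> AA; Y -> i | BY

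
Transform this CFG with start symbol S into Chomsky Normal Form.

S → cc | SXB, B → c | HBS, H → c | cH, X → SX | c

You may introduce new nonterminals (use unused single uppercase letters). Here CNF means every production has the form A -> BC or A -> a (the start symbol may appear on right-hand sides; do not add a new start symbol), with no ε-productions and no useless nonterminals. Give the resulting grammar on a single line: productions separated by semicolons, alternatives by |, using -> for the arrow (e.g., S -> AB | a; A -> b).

No ε-productions.
No unit productions to eliminate.
TERM: introduce A -> c and substitute in every rule of length ≥2.
BIN: B -> HBS becomes B -> HC, C -> BS; S -> SXB becomes S -> SD, D -> XB.

S -> AA | SD; A -> c; B -> c | HC; C -> BS; D -> XB; H -> c | AH; X -> c | SX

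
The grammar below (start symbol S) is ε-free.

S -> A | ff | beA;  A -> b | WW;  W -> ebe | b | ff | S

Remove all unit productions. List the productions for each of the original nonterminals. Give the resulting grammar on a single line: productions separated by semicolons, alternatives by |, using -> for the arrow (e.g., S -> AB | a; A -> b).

S -> b | WW | ff | beA; A -> b | WW; W -> b | WW | ff | beA | ebe

Unit productions: S->A, W->S.
Unit pairs (A ⇒* B via units): (S,A), (W,A), (W,S).
S: inherits non-unit rules of {A, S} → WW | b | beA | ff.
A: inherits non-unit rules of {A} → WW | b.
W: inherits non-unit rules of {A, S, W} → WW | b | beA | ebe | ff.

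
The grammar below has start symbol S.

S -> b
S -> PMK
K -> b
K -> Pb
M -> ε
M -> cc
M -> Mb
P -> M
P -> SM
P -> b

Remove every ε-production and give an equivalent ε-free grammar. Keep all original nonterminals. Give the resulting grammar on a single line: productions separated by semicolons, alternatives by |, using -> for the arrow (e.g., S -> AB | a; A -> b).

Nullable set: {M, P}.
S -> PMK: P, M nullable, giving K | MK | PK | PMK.
K -> Pb: P nullable, giving Pb | b.
Drop M -> ε.
M -> Mb: M nullable, giving Mb | b.
P -> M: M nullable, giving M.
P -> SM: M nullable, giving S | SM.
Unchanged (no nullable symbols): S -> b; K -> b; M -> cc; P -> b.

S -> K | b | MK | PK | PMK; K -> b | Pb; M -> b | Mb | cc; P -> M | S | b | SM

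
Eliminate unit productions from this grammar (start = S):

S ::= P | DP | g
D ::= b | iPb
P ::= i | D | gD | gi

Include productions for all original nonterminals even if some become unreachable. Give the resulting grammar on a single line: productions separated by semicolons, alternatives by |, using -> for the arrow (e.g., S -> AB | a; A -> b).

Unit productions: P->D, S->P.
Unit pairs (A ⇒* B via units): (P,D), (S,D), (S,P).
S: inherits non-unit rules of {D, P, S} → DP | b | g | gD | gi | i | iPb.
D: inherits non-unit rules of {D} → b | iPb.
P: inherits non-unit rules of {D, P} → b | gD | gi | i | iPb.

S -> b | g | i | DP | gD | gi | iPb; D -> b | iPb; P -> b | i | gD | gi | iPb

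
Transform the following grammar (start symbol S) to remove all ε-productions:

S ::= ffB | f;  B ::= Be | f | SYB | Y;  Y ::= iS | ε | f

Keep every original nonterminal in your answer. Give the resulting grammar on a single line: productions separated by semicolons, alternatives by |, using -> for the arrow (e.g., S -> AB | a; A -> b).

S -> f | ff | ffB; B -> S | Y | e | f | Be | SB | SY | SYB; Y -> f | iS

Nullable set: {B, Y}.
S -> ffB: B nullable, giving ff | ffB.
B -> Be: B nullable, giving Be | e.
B -> SYB: Y, B nullable, giving S | SB | SY | SYB.
B -> Y: Y nullable, giving Y.
Drop Y -> ε.
Unchanged (no nullable symbols): S -> f; B -> f; Y -> f; Y -> iS.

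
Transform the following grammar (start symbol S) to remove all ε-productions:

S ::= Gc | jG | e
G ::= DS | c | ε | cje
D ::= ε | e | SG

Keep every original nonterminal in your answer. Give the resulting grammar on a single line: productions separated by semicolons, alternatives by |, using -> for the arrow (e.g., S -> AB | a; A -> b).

S -> c | e | j | Gc | jG; D -> S | e | SG; G -> S | c | DS | cje

Nullable set: {D, G}.
S -> Gc: G nullable, giving Gc | c.
S -> jG: G nullable, giving j | jG.
Drop D -> ε.
D -> SG: G nullable, giving S | SG.
Drop G -> ε.
G -> DS: D nullable, giving DS | S.
Unchanged (no nullable symbols): S -> e; D -> e; G -> c; G -> cje.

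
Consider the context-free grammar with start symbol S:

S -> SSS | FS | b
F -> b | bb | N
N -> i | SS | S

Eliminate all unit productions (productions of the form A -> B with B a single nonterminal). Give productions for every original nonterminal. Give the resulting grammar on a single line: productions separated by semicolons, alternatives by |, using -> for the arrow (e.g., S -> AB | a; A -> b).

Unit productions: F->N, N->S.
Unit pairs (A ⇒* B via units): (F,N), (F,S), (N,S).
S: inherits non-unit rules of {S} → FS | SSS | b.
F: inherits non-unit rules of {F, N, S} → FS | SS | SSS | b | bb | i.
N: inherits non-unit rules of {N, S} → FS | SS | SSS | b | i.

S -> b | FS | SSS; F -> b | i | FS | SS | bb | SSS; N -> b | i | FS | SS | SSS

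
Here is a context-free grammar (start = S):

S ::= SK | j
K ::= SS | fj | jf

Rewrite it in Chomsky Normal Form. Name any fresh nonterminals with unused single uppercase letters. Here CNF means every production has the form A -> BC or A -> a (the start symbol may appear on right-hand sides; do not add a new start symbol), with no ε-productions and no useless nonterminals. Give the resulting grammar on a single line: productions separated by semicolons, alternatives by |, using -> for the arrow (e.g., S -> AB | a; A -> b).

No ε-productions.
No unit productions to eliminate.
TERM: introduce A -> f, B -> j and substitute in every rule of length ≥2.

S -> j | SK; A -> f; B -> j; K -> AB | BA | SS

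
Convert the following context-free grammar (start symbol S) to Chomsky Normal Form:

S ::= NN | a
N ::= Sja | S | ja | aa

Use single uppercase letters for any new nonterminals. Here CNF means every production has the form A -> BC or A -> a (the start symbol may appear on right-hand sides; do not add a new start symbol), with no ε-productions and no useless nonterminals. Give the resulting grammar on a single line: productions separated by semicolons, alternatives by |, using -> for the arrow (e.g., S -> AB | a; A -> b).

S -> a | NN; A -> j; B -> a; C -> AB; N -> a | AB | BB | NN | SC

No ε-productions.
After unit-elimination: S -> a | NN; N -> a | NN | aa | ja | Sja.
TERM: introduce B -> a, A -> j and substitute in every rule of length ≥2.
BIN: N -> SAB becomes N -> SC, C -> AB.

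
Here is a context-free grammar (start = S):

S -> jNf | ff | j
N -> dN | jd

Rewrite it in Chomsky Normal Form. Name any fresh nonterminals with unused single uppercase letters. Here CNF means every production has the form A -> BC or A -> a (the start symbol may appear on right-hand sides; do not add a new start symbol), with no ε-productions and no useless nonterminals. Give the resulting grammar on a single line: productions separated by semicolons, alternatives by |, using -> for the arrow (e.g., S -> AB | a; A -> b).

No ε-productions.
No unit productions to eliminate.
TERM: introduce A -> d, C -> f, B -> j and substitute in every rule of length ≥2.
BIN: S -> BNC becomes S -> BD, D -> NC.

S -> j | BD | CC; A -> d; B -> j; C -> f; D -> NC; N -> AN | BA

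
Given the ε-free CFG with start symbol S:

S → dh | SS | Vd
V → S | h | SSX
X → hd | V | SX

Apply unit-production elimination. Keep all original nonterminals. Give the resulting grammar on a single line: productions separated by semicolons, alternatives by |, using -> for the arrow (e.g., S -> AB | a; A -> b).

Unit productions: V->S, X->V.
Unit pairs (A ⇒* B via units): (V,S), (X,S), (X,V).
S: inherits non-unit rules of {S} → SS | Vd | dh.
V: inherits non-unit rules of {S, V} → SS | SSX | Vd | dh | h.
X: inherits non-unit rules of {S, V, X} → SS | SSX | SX | Vd | dh | h | hd.

S -> SS | Vd | dh; V -> h | SS | Vd | dh | SSX; X -> h | SS | SX | Vd | dh | hd | SSX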